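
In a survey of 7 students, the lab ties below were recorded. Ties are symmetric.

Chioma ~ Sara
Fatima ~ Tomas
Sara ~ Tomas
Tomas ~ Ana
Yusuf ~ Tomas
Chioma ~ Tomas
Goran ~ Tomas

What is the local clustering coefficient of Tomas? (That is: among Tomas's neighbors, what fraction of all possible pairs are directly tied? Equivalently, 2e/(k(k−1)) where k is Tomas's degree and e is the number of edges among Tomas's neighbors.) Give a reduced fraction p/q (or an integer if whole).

Tomas's neighbors: Ana, Chioma, Fatima, Goran, Sara, and Yusuf (k = 6).
Possible neighbor pairs: C(6,2) = 15. Edges among them: Chioma–Sara → e = 1.
Clustering(Tomas) = 1/15.

1/15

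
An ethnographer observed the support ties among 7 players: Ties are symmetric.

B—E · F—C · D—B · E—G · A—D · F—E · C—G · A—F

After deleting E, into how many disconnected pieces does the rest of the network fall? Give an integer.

1

E's neighbors (B, F, and G) remain reachable from one another through other ties, so the rest of the network stays in one piece.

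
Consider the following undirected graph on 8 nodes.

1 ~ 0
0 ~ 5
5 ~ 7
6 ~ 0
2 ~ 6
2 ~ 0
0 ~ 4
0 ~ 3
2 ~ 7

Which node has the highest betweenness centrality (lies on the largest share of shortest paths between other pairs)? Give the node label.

Unnormalized betweenness of each node: 0:33/2, 1:0, 2:3, 3:0, 4:0, 5:2, 6:0, 7:1/2.
0 has the largest value, 33/2, making it the main broker — the node through which the most shortest paths run.

0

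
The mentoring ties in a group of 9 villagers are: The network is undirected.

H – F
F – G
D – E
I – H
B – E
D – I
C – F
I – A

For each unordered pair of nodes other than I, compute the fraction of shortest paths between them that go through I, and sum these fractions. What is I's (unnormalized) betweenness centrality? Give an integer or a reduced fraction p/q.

19

Pairs whose geodesics pass through I — E–F: 1; E–H: 1; E–A: 1; E–G: 1; E–C: 1; D–F: 1; D–H: 1; D–A: 1; D–G: 1; D–C: 1; F–A: 1; F–B: 1; H–A: 1; H–B: 1 … (+5 more pairs).
All other pairs contribute 0.
Summing the contributions gives betweenness(I) = 19.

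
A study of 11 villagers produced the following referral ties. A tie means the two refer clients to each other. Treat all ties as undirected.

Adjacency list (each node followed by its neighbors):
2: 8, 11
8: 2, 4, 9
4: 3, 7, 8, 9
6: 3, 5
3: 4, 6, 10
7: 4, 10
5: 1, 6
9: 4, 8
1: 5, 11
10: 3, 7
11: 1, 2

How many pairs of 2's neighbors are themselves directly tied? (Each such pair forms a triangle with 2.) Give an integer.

2's neighbors are 8 and 11, but none of them are tied to each other, so no triangle contains 2.

0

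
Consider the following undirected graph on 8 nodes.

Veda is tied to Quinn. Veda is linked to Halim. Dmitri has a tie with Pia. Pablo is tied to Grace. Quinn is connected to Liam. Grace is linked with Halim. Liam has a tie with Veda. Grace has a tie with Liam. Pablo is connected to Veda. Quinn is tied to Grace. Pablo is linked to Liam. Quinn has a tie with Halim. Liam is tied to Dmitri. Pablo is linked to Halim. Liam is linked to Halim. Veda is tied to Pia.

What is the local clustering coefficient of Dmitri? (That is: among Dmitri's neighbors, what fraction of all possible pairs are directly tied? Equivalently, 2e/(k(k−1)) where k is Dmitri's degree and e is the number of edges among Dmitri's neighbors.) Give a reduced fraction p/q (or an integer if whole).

0

Dmitri's neighbors: Liam and Pia (k = 2).
Possible neighbor pairs: C(2,2) = 1. Edges among them: none → e = 0.
Clustering(Dmitri) = 0/1.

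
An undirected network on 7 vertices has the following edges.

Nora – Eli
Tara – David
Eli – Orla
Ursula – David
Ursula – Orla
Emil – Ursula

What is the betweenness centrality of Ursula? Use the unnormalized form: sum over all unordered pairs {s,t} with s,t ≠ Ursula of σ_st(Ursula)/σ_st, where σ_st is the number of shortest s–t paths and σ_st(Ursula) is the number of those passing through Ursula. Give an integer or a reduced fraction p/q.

Pairs whose geodesics pass through Ursula — Nora–Emil: 1; Nora–David: 1; Nora–Tara: 1; Emil–David: 1; Emil–Eli: 1; Emil–Orla: 1; Emil–Tara: 1; David–Eli: 1; David–Orla: 1; Eli–Tara: 1; Orla–Tara: 1.
All other pairs contribute 0.
Summing the contributions gives betweenness(Ursula) = 11.

11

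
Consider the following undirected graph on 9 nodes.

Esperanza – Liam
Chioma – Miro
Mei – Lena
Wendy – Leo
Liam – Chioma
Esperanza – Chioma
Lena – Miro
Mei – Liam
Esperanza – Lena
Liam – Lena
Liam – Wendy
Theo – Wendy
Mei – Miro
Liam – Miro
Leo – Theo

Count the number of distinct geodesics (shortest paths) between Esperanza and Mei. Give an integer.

2

The shortest distance is 2. The length-2 paths are: Esperanza–Lena–Mei; Esperanza–Liam–Mei.
That gives 2 distinct shortest paths.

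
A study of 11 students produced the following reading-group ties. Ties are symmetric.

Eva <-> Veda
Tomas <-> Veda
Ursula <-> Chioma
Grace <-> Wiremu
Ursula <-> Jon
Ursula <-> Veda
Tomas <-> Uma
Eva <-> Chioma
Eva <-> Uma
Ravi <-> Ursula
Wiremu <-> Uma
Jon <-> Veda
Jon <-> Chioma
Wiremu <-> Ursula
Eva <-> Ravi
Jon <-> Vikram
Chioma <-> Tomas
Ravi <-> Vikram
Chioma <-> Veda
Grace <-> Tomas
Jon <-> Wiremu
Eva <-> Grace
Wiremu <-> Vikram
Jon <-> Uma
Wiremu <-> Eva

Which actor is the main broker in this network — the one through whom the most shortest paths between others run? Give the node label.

Eva

Unnormalized betweenness of each node: Chioma:127/60, Eva:20/3, Grace:67/60, Jon:79/15, Ravi:13/12, Tomas:2, Uma:19/10, Ursula:17/6, Veda:127/60, Vikram:5/6, Wiremu:91/15.
Eva has the largest value, 20/3, making it the main broker — the node through which the most shortest paths run.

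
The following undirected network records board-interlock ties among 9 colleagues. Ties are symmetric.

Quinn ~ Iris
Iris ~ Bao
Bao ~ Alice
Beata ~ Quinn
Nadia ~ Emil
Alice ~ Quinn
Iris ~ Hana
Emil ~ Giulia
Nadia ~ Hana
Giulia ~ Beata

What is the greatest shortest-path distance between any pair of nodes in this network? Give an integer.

Eccentricity of each node (its greatest distance to any other): Alice:4, Bao:4, Beata:3, Emil:4, Giulia:4, Hana:3, Iris:3, Nadia:4, Quinn:3.
The maximum eccentricity is 4, realized for instance by the pair Giulia–Bao via Giulia – Beata – Quinn – Iris – Bao. So the diameter is 4.

4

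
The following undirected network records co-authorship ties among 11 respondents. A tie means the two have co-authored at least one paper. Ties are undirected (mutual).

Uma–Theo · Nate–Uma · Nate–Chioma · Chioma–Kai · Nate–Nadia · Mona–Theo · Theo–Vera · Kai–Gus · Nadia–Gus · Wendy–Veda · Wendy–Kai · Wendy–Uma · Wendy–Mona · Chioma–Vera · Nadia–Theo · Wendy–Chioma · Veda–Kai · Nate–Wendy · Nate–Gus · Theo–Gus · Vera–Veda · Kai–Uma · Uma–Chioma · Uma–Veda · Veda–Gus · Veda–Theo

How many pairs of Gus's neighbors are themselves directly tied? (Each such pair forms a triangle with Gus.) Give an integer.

4

Gus's neighbors: Kai, Nadia, Nate, Theo, and Veda.
Neighbor pairs that are themselves tied: Gus–Kai–Veda; Gus–Nadia–Nate; Gus–Nadia–Theo; Gus–Theo–Veda. Each forms one triangle with Gus, for 4 in total.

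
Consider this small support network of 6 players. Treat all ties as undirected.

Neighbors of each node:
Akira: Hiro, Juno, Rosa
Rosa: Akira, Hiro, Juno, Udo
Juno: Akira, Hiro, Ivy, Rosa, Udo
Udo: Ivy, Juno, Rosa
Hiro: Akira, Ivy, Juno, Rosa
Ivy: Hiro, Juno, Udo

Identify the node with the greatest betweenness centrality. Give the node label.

Juno

Unnormalized betweenness of each node: Akira:0, Hiro:5/6, Ivy:1/3, Juno:5/3, Rosa:5/6, Udo:1/3.
Juno has the largest value, 5/3, making it the main broker — the node through which the most shortest paths run.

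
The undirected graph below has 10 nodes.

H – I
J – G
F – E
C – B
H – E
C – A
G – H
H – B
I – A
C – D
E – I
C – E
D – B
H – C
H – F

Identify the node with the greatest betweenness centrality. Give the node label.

Unnormalized betweenness of each node: A:7/12, B:25/12, C:107/12, D:0, E:29/12, F:0, G:8, H:39/2, I:5/2, J:0.
H has the largest value, 39/2, making it the main broker — the node through which the most shortest paths run.

H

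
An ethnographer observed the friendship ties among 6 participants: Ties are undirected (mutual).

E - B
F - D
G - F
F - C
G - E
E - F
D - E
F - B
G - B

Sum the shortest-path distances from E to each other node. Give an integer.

6

Distances from E: B:1, C:2, D:1, F:1, G:1.
Sum = 1 + 2 + 1 + 1 + 1 = 6.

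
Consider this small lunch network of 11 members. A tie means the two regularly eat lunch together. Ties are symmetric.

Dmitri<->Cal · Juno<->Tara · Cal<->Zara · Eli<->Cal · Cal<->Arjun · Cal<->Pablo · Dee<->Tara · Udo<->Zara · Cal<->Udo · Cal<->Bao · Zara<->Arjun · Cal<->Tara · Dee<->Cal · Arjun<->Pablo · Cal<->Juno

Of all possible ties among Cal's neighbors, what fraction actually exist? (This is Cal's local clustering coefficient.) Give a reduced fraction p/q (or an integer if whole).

Cal's neighbors: Arjun, Bao, Dee, Dmitri, Eli, Juno, Pablo, Tara, Udo, and Zara (k = 10).
Possible neighbor pairs: C(10,2) = 45. Edges among them: Arjun–Pablo, Arjun–Zara, Dee–Tara, Juno–Tara, Udo–Zara → e = 5.
Clustering(Cal) = 5/45 = 1/9.

1/9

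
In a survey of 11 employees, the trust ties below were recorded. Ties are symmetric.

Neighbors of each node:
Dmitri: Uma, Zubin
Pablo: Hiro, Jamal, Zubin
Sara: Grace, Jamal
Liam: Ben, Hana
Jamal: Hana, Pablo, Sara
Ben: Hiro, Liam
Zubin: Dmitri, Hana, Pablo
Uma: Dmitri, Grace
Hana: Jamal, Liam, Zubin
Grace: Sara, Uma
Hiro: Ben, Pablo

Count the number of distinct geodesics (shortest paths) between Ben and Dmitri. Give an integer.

2

The shortest distance is 4. The length-4 paths are: Ben–Hiro–Pablo–Zubin–Dmitri; Ben–Liam–Hana–Zubin–Dmitri.
That gives 2 distinct shortest paths.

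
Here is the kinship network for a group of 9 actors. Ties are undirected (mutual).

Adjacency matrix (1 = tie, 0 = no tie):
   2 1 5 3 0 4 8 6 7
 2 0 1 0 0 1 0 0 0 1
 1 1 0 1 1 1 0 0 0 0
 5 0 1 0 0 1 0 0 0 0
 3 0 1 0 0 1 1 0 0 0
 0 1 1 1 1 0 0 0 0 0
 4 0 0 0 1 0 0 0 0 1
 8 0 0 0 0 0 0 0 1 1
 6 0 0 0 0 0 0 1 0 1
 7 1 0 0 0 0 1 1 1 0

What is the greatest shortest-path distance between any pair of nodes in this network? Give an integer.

4

Eccentricity of each node (its greatest distance to any other): 0:3, 1:3, 2:2, 3:3, 4:3, 5:4, 6:4, 7:3, 8:4.
The maximum eccentricity is 4, realized for instance by the pair 5–8 via 5 – 1 – 2 – 7 – 8. So the diameter is 4.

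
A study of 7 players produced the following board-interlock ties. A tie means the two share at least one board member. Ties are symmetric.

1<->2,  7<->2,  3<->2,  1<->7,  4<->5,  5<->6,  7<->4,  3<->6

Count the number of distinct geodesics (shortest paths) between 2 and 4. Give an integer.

1

The shortest distance is 2, and the only length-2 path is 2–7–4. So there is exactly 1 shortest path.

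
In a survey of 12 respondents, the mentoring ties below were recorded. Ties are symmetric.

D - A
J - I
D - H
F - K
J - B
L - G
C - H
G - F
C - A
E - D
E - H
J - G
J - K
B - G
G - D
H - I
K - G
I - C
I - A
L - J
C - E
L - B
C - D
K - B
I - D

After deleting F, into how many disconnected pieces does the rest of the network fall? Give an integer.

1

F's neighbors (G and K) remain reachable from one another through other ties, so the rest of the network stays in one piece.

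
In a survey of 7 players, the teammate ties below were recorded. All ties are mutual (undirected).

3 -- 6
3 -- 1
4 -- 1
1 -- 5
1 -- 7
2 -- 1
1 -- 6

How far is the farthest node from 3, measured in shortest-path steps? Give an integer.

Distances from 3: 1:1, 2:2, 4:2, 5:2, 6:1, 7:2.
The largest is 2 (to 2, 4, 5, and 7), so the eccentricity of 3 is 2.

2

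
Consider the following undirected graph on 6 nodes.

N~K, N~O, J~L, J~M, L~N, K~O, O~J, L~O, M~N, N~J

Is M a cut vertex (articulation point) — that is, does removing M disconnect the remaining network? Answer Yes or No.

Even without M, every remaining node can still reach every other (the residual graph is connected), so M is not a cut vertex.

No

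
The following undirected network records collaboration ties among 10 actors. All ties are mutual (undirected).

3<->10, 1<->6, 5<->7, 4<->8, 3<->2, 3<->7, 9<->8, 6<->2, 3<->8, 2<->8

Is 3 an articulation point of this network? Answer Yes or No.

Yes

Removing 3 leaves {5 and 7} with no path to {1, 2, 4, 6, 8, and 9}, so the network splits into 3 components. 3 is a cut vertex.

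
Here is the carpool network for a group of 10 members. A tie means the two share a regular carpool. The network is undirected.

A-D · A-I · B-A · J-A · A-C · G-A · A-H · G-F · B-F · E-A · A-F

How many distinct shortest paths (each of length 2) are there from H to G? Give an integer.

1

The shortest distance is 2, and the only length-2 path is H–A–G. So there is exactly 1 shortest path.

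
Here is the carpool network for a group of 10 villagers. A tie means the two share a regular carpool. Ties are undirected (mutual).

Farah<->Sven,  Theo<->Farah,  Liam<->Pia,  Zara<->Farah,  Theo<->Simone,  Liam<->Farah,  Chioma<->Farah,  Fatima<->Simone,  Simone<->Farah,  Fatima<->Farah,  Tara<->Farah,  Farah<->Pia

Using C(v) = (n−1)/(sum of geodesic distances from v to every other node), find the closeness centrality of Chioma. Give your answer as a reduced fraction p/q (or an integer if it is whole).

9/17

Distances from Chioma: Farah:1, Fatima:2, Liam:2, Pia:2, Simone:2, Sven:2, Tara:2, Theo:2, Zara:2. Sum = 17.
n = 10, so closeness = 9/17.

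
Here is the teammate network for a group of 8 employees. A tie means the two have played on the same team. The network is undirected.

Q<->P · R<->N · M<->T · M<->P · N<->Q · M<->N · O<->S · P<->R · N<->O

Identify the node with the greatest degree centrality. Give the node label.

N

Degrees — M:3, N:4, O:2, P:3, Q:2, R:2, S:1, T:1.
The maximum is 4, attained only by N.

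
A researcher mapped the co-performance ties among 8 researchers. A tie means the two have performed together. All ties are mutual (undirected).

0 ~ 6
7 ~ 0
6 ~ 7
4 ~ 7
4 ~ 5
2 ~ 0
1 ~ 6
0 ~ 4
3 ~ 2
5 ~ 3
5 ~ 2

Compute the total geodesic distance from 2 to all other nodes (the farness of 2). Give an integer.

Distances from 2: 0:1, 1:3, 3:1, 4:2, 5:1, 6:2, 7:2.
Sum = 1 + 3 + 1 + 2 + 1 + 2 + 2 = 12.

12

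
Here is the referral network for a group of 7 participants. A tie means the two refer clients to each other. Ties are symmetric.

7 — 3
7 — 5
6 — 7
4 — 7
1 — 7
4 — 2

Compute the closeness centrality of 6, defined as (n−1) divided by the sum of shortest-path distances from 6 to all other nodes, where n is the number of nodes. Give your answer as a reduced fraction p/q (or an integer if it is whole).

Distances from 6: 1:2, 2:3, 3:2, 4:2, 5:2, 7:1. Sum = 12.
n = 7, so closeness = 6/12 = 1/2.

1/2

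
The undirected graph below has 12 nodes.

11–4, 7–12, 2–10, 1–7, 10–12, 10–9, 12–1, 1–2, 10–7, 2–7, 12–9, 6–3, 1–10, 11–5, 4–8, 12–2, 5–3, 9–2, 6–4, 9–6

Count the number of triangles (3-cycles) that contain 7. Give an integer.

6

7's neighbors: 1, 2, 10, and 12.
Neighbor pairs that are themselves tied: 7–1–2; 7–1–10; 7–1–12; 7–2–10; 7–2–12; 7–10–12. Each forms one triangle with 7, for 6 in total.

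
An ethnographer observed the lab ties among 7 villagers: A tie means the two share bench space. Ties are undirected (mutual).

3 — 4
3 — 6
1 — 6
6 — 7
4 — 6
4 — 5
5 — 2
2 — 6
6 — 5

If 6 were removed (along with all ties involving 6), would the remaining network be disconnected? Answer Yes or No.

Removing 6 leaves {2, 3, 4, and 5} with no path to {7}, so the network splits into 3 components. 6 is a cut vertex.

Yes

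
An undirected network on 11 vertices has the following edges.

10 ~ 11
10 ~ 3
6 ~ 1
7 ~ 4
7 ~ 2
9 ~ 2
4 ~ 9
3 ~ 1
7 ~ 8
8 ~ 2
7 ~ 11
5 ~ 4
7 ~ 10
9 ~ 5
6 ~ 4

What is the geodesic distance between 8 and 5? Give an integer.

One shortest route is 8 – 7 – 4 – 5, which uses 3 edges, and at distance 2 from 8 we only reach {4, 9, 10, 11}, which does not include 5. So d(8,5) = 3.

3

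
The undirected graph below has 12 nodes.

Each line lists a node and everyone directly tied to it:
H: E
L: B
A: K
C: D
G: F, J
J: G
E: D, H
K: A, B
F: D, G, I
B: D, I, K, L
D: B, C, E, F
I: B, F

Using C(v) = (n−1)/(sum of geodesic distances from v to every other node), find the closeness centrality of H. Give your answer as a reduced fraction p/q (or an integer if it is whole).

11/38

Distances from H: A:5, B:3, C:3, D:2, E:1, F:3, G:4, I:4, J:5, K:4, L:4. Sum = 38.
n = 12, so closeness = 11/38.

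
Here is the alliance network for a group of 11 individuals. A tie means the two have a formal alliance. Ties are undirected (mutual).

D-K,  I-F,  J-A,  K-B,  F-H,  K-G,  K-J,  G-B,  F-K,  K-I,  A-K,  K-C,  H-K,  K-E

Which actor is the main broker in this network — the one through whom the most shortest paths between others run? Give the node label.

Unnormalized betweenness of each node: A:0, B:0, C:0, D:0, E:0, F:1/2, G:0, H:0, I:0, J:0, K:81/2.
K has the largest value, 81/2, making it the main broker — the node through which the most shortest paths run.

K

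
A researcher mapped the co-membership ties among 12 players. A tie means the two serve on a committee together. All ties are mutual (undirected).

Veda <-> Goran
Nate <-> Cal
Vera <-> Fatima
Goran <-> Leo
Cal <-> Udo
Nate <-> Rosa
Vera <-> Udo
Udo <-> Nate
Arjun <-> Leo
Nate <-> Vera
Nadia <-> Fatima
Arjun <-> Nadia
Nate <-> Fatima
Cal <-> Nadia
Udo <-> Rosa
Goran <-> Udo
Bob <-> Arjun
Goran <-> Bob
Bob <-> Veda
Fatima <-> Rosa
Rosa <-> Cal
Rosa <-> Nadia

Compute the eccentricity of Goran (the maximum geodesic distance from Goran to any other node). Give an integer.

3

Distances from Goran: Arjun:2, Bob:1, Cal:2, Fatima:3, Leo:1, Nadia:3, Nate:2, Rosa:2, Udo:1, Veda:1, Vera:2.
The largest is 3 (to Nadia and Fatima), so the eccentricity of Goran is 3.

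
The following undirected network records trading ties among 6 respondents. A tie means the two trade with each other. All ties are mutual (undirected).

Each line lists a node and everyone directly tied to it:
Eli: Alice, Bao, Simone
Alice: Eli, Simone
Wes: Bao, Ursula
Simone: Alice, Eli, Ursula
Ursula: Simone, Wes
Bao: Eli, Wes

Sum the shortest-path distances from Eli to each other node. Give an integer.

Distances from Eli: Alice:1, Bao:1, Simone:1, Ursula:2, Wes:2.
Sum = 1 + 1 + 1 + 2 + 2 = 7.

7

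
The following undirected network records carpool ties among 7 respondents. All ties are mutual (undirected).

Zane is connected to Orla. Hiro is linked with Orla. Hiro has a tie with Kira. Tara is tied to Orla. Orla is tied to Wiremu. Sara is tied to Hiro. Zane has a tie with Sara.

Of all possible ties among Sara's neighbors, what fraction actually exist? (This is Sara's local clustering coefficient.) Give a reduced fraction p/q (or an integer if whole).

0

Sara's neighbors: Hiro and Zane (k = 2).
Possible neighbor pairs: C(2,2) = 1. Edges among them: none → e = 0.
Clustering(Sara) = 0/1.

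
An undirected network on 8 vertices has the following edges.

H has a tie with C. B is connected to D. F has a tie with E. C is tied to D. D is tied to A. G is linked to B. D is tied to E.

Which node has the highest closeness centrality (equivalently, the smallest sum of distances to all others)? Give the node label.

Farness (sum of distances to all others) for each node — A:16, B:14, C:14, D:10, E:14, F:20, G:20, H:20.
The smallest farness is 10, for D, so D has the highest closeness.

D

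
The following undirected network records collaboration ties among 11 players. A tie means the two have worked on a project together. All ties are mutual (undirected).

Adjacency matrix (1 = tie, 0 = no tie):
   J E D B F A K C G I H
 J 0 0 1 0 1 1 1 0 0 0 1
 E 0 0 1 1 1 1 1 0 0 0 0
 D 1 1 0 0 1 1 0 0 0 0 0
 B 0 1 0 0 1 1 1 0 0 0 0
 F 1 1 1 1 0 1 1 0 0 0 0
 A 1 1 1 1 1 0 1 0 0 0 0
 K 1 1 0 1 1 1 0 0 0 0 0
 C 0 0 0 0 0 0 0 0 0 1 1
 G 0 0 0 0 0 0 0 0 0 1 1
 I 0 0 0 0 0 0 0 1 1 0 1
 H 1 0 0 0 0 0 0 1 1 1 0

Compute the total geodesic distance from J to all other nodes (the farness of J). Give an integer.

15

Distances from J: A:1, B:2, C:2, D:1, E:2, F:1, G:2, H:1, I:2, K:1.
Sum = 1 + 2 + 2 + 1 + 2 + 1 + 2 + 1 + 2 + 1 = 15.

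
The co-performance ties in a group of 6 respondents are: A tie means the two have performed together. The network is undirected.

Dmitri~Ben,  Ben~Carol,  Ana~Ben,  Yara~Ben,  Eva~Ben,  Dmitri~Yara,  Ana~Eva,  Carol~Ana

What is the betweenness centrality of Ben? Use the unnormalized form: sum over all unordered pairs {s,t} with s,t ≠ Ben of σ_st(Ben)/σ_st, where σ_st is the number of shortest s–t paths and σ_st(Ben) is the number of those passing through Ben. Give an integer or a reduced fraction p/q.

13/2

Pairs whose geodesics pass through Ben — Dmitri–Carol: 1; Dmitri–Eva: 1; Dmitri–Ana: 1; Yara–Carol: 1; Yara–Eva: 1; Yara–Ana: 1; Carol–Eva: 1/2.
All other pairs contribute 0.
Summing the contributions gives betweenness(Ben) = 13/2.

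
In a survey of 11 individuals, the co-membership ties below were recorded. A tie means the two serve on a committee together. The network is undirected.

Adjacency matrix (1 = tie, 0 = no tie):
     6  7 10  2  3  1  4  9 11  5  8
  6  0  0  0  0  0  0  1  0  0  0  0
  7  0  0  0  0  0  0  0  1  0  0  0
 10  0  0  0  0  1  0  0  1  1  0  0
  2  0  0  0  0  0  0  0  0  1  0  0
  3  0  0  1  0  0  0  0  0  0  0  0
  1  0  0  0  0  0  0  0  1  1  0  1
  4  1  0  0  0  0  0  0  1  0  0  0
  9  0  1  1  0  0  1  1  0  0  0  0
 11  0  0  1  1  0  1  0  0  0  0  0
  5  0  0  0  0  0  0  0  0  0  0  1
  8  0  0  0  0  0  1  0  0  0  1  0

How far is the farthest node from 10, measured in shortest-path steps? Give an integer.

4

Distances from 10: 1:2, 2:2, 3:1, 4:2, 5:4, 6:3, 7:2, 8:3, 9:1, 11:1.
The largest is 4 (to 5), so the eccentricity of 10 is 4.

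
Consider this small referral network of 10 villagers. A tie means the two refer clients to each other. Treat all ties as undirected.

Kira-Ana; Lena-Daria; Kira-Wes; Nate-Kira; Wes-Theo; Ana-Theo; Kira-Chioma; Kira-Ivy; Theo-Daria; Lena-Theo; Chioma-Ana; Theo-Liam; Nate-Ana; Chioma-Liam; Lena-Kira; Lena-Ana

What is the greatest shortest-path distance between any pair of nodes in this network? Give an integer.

3

Eccentricity of each node (its greatest distance to any other): Ana:2, Chioma:3, Daria:3, Ivy:3, Kira:2, Lena:2, Liam:3, Nate:3, Theo:3, Wes:2.
The maximum eccentricity is 3, realized for instance by the pair Chioma–Daria via Chioma – Kira – Lena – Daria. So the diameter is 3.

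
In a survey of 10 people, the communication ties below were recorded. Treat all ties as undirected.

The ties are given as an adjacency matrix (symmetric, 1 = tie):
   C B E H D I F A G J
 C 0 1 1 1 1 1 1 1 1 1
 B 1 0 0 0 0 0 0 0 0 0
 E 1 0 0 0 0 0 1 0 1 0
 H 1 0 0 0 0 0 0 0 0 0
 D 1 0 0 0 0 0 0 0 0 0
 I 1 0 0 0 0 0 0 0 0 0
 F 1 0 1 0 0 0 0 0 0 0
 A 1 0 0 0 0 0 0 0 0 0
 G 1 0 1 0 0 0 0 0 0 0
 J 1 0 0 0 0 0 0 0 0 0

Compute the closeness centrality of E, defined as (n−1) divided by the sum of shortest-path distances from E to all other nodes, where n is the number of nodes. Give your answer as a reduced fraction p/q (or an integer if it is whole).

Distances from E: A:2, B:2, C:1, D:2, F:1, G:1, H:2, I:2, J:2. Sum = 15.
n = 10, so closeness = 9/15 = 3/5.

3/5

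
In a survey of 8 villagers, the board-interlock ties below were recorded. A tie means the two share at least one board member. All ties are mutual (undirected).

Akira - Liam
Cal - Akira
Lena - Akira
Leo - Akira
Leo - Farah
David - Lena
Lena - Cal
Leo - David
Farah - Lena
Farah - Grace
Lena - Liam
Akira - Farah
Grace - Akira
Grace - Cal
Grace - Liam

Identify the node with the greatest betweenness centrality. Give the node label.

Lena

Unnormalized betweenness of each node: Akira:53/12, Cal:5/12, David:1/3, Farah:17/12, Grace:1, Lena:14/3, Leo:4/3, Liam:5/12.
Lena has the largest value, 14/3, making it the main broker — the node through which the most shortest paths run.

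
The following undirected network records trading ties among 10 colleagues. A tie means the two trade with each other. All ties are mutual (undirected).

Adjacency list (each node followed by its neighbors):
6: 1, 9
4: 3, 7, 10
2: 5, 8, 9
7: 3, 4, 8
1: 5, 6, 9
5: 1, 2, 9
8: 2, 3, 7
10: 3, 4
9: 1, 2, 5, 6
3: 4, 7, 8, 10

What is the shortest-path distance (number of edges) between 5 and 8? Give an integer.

2

One shortest route is 5 – 2 – 8, which uses 2 edges, and 5 and 8 are not directly tied, so nothing shorter exists. So d(5,8) = 2.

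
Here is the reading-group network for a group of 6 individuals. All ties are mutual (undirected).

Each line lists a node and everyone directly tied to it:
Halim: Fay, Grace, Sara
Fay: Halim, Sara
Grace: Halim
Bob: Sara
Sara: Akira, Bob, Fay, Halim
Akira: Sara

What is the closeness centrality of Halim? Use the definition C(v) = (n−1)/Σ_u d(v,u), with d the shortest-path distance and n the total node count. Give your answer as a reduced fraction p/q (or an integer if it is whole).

5/7

Distances from Halim: Akira:2, Bob:2, Fay:1, Grace:1, Sara:1. Sum = 7.
n = 6, so closeness = 5/7.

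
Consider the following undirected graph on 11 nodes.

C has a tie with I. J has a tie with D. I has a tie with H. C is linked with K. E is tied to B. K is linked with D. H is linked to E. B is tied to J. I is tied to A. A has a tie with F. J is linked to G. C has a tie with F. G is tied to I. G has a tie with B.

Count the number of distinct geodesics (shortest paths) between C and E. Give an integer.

1

The shortest distance is 3, and the only length-3 path is C–I–H–E. So there is exactly 1 shortest path.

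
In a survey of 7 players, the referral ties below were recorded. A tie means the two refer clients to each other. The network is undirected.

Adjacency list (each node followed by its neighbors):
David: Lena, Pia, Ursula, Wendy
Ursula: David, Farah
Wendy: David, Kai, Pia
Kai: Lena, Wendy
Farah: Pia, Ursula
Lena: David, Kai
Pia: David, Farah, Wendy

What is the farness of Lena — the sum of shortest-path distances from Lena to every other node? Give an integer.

11

Distances from Lena: David:1, Farah:3, Kai:1, Pia:2, Ursula:2, Wendy:2.
Sum = 1 + 3 + 1 + 2 + 2 + 2 = 11.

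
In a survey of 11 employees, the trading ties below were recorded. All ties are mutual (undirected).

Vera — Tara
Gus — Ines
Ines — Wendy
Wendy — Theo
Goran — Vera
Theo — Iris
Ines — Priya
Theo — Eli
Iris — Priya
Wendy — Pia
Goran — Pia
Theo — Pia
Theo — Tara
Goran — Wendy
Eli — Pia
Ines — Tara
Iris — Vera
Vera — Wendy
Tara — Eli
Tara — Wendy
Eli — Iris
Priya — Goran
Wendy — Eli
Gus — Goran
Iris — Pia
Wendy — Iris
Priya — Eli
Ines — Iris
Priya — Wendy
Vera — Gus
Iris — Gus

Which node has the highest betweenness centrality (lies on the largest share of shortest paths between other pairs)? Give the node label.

Unnormalized betweenness of each node: Eli:29/20, Goran:2, Gus:47/60, Ines:97/60, Iris:19/3, Pia:31/30, Priya:67/60, Tara:3/2, Theo:8/15, Vera:33/20, Wendy:359/60.
Iris has the largest value, 19/3, making it the main broker — the node through which the most shortest paths run.

Iris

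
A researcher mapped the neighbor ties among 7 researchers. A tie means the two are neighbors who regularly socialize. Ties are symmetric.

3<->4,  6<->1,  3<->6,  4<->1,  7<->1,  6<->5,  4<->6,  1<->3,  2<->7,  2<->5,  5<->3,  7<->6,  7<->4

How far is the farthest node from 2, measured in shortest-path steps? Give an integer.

2

Distances from 2: 1:2, 3:2, 4:2, 5:1, 6:2, 7:1.
The largest is 2 (to 4, 6, 1, and 3), so the eccentricity of 2 is 2.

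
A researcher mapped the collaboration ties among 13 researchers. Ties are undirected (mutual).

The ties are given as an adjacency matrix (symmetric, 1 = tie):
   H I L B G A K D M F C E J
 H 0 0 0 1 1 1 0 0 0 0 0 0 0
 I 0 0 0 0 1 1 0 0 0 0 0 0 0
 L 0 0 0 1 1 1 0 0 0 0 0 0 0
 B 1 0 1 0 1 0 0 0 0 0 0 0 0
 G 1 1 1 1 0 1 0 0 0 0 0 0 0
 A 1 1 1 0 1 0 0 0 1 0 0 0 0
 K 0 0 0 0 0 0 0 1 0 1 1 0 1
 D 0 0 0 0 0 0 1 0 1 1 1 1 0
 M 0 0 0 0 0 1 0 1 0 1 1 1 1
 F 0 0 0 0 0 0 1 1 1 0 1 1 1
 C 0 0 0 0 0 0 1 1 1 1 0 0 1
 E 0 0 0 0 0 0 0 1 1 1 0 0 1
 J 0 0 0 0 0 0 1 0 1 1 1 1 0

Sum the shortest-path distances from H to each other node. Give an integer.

28

Distances from H: A:1, B:1, C:3, D:3, E:3, F:3, G:1, I:2, J:3, K:4, L:2, M:2.
Sum = 1 + 1 + 3 + 3 + 3 + 3 + 1 + 2 + 3 + 4 + 2 + 2 = 28.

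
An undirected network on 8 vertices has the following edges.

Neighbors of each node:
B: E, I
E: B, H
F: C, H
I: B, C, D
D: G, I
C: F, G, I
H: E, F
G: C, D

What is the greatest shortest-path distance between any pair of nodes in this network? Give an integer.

Eccentricity of each node (its greatest distance to any other): B:3, C:3, D:4, E:4, F:3, G:4, H:4, I:3.
The maximum eccentricity is 4, realized for instance by the pair E–G via E – B – I – C – G. So the diameter is 4.

4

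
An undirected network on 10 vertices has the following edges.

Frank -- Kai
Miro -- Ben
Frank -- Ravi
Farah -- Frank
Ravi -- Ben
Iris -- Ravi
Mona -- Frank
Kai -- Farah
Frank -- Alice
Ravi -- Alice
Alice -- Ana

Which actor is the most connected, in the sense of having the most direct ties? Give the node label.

Degrees — Alice:3, Ana:1, Ben:2, Farah:2, Frank:5, Iris:1, Kai:2, Miro:1, Mona:1, Ravi:4.
The maximum is 5, attained only by Frank.

Frank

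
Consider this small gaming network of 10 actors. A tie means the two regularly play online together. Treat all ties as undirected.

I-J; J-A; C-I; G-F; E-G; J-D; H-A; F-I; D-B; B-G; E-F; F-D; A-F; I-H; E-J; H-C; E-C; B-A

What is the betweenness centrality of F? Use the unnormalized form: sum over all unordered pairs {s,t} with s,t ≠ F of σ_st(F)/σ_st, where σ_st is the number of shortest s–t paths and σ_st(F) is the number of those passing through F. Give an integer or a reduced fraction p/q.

Pairs whose geodesics pass through F — B–I: 3/6; G–I: 1; G–H: 2/4; G–A: 1/2; G–D: 1/2; E–I: 1/3; E–A: 1/2; E–D: 1/2; I–A: 1/3; I–D: 1/2; C–D: 2/4; H–D: 2/5; A–D: 1/3.
All other pairs contribute 0.
Summing the contributions gives betweenness(F) = 32/5.

32/5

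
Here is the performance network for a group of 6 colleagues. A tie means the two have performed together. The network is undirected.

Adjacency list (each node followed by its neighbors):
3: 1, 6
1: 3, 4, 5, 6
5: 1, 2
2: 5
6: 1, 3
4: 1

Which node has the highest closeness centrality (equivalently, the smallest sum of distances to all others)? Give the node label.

1

Farness (sum of distances to all others) for each node — 1:6, 2:12, 3:9, 4:10, 5:8, 6:9.
The smallest farness is 6, for 1, so 1 has the highest closeness.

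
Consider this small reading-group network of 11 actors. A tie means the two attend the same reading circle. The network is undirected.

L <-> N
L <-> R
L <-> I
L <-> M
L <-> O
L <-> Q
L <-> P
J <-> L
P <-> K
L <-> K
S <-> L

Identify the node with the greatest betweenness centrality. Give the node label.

Unnormalized betweenness of each node: I:0, J:0, K:0, L:44, M:0, N:0, O:0, P:0, Q:0, R:0, S:0.
L has the largest value, 44, making it the main broker — the node through which the most shortest paths run.

L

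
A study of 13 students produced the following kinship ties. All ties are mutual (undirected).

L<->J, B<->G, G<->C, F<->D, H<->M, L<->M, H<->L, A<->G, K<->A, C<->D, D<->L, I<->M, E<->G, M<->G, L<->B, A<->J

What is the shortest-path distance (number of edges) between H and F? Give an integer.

3

One shortest route is H – L – D – F, which uses 3 edges, and at distance 2 from H we only reach {B, D, G, I, J}, which does not include F. So d(H,F) = 3.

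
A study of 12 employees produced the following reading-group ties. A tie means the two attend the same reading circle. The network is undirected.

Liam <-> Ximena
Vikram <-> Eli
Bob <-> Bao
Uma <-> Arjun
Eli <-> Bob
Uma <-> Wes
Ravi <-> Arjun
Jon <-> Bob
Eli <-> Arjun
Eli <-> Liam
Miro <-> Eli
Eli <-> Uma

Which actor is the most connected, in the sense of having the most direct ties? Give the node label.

Eli

Degrees — Arjun:3, Bao:1, Bob:3, Eli:6, Jon:1, Liam:2, Miro:1, Ravi:1, Uma:3, Vikram:1, Wes:1, Ximena:1.
The maximum is 6, attained only by Eli.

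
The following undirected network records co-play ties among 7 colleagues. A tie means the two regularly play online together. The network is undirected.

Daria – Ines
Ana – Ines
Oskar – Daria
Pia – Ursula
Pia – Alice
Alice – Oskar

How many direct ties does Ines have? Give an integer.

Ines is directly tied to Ana and Daria. That is 2 neighbors, so the degree of Ines is 2.

2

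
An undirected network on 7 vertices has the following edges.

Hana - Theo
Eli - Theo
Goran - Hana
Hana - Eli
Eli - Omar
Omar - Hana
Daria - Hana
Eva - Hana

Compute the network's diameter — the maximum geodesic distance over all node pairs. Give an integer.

2

Eccentricity of each node (its greatest distance to any other): Daria:2, Eli:2, Eva:2, Goran:2, Hana:1, Omar:2, Theo:2.
The maximum eccentricity is 2, realized for instance by the pair Daria–Theo via Daria – Hana – Theo. So the diameter is 2.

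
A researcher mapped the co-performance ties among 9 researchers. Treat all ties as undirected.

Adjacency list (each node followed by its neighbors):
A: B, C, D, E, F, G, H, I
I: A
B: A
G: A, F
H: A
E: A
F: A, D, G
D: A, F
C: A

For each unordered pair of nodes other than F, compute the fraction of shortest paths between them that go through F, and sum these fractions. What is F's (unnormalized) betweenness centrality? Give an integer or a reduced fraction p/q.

Pairs whose geodesics pass through F — D–G: 1/2.
All other pairs contribute 0.
Summing the contributions gives betweenness(F) = 1/2.

1/2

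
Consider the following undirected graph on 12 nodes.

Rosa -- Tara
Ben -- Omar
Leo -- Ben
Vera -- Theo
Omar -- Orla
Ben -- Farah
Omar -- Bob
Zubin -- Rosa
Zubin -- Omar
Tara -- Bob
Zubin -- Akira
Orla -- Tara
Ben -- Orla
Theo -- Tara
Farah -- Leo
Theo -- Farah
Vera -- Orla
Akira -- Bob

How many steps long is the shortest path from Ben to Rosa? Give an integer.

3

One shortest route is Ben – Omar – Zubin – Rosa, which uses 3 edges, and at distance 2 from Ben we only reach {Bob, Tara, Theo, Vera, Zubin}, which does not include Rosa. So d(Ben,Rosa) = 3.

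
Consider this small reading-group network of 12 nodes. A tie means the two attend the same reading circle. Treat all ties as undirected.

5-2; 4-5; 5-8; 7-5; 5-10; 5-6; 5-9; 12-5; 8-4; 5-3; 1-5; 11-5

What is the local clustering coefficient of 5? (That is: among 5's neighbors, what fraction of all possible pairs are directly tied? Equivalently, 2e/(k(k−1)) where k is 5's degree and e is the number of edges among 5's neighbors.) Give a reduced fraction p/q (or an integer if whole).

1/55

5's neighbors: 1, 2, 3, 4, 6, 7, 8, 9, 10, 11, and 12 (k = 11).
Possible neighbor pairs: C(11,2) = 55. Edges among them: 4–8 → e = 1.
Clustering(5) = 1/55.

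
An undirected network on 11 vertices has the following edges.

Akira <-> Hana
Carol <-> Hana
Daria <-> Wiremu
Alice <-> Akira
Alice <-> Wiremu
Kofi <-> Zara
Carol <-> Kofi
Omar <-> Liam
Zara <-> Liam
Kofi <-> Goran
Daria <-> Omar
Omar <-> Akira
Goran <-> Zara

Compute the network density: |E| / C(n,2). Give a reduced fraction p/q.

13/55

There are 13 edges and 11 nodes, so the maximum possible is C(11,2) = 55.
Density = 13/55.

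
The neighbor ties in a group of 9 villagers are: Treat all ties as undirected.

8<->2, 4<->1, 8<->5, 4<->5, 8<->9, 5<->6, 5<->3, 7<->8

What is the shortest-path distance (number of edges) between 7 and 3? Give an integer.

3

One shortest route is 7 – 8 – 5 – 3, which uses 3 edges, and at distance 2 from 7 we only reach {2, 5, 9}, which does not include 3. So d(7,3) = 3.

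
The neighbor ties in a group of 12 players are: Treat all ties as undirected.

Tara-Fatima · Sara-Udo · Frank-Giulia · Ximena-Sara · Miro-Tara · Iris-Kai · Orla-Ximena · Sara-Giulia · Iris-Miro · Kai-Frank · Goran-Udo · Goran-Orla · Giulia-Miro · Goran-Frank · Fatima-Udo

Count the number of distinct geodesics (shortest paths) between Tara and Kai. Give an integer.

1

The shortest distance is 3, and the only length-3 path is Tara–Miro–Iris–Kai. So there is exactly 1 shortest path.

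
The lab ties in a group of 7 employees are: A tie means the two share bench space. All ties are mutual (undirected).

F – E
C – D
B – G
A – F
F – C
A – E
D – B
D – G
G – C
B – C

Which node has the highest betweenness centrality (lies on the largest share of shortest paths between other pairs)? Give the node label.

Unnormalized betweenness of each node: A:0, B:0, C:9, D:0, E:0, F:8, G:0.
C has the largest value, 9, making it the main broker — the node through which the most shortest paths run.

C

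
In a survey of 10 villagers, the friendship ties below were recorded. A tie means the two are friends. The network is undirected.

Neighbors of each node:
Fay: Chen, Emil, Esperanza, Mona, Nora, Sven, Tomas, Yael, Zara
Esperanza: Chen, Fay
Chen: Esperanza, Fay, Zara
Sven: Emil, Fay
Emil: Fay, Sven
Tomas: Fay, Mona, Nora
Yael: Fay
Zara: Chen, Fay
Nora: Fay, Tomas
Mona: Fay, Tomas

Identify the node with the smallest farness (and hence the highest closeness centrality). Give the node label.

Fay

Farness (sum of distances to all others) for each node — Chen:15, Emil:16, Esperanza:16, Fay:9, Mona:16, Nora:16, Sven:16, Tomas:15, Yael:17, Zara:16.
The smallest farness is 9, for Fay, so Fay has the highest closeness.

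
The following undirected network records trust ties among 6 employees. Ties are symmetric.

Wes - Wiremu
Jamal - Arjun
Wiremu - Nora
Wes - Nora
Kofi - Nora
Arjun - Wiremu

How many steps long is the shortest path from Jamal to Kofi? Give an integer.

One shortest route is Jamal – Arjun – Wiremu – Nora – Kofi, which uses 4 edges, and at distance 3 from Jamal we only reach {Nora, Wes}, which does not include Kofi. So d(Jamal,Kofi) = 4.

4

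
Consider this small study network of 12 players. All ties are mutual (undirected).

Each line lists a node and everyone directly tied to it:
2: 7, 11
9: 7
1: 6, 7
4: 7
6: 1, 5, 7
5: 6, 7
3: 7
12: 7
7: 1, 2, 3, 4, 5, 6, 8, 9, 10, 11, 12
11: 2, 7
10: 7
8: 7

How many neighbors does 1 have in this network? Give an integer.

2

1 is directly tied to 6 and 7. That is 2 neighbors, so the degree of 1 is 2.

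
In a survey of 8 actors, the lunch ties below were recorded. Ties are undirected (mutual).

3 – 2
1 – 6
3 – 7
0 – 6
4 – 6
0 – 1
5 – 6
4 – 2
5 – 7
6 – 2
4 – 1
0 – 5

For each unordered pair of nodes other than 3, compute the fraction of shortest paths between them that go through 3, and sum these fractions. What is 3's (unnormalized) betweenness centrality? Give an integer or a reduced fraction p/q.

3/2

Pairs whose geodesics pass through 3 — 4–7: 1/2; 2–7: 1.
All other pairs contribute 0.
Summing the contributions gives betweenness(3) = 3/2.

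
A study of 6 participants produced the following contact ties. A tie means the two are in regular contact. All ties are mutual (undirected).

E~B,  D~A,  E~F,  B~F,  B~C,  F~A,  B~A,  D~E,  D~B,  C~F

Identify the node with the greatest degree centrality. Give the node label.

B

Degrees — A:3, B:5, C:2, D:3, E:3, F:4.
The maximum is 5, attained only by B.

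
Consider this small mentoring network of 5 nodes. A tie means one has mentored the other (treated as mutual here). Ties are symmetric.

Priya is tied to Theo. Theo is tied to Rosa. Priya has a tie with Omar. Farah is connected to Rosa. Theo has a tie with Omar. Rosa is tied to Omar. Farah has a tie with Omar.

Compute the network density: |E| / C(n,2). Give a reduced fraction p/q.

7/10

There are 7 edges and 5 nodes, so the maximum possible is C(5,2) = 10.
Density = 7/10.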